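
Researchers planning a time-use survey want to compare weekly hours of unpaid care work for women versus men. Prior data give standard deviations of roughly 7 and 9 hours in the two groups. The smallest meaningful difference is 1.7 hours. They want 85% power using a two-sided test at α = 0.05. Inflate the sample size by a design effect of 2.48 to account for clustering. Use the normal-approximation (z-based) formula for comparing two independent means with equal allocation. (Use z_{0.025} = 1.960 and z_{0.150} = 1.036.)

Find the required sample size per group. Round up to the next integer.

n = (z_{α/2} + z_β)² · (σ₁² + σ₂²) / δ²
  = (1.960 + 1.036)² · (7² + 9² = 130) / 1.7²
  = 8.9760 · 130 / 2.89
  = 403.77
Design effect: 2.48 × 403.77 = 1001.34.
Round up → n = 1002 per group.

n = 1002 per group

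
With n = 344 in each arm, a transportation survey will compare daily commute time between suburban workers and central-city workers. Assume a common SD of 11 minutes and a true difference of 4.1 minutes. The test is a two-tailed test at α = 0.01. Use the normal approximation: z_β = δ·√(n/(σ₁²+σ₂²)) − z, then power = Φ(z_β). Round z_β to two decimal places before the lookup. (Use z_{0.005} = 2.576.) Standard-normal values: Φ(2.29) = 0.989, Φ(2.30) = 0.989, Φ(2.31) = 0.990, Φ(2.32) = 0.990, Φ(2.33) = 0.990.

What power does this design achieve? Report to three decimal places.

z_β = δ·√(n/(σ₁²+σ₂²)) − z_{α/2}
    = 4.1 · √(344/242) − 2.576
    = 4.1 · 1.19226 − 2.576
    = 4.8883 − 2.576 = 2.3123 → 2.31
Power = Φ(2.31) = 0.990.

Power ≈ 0.990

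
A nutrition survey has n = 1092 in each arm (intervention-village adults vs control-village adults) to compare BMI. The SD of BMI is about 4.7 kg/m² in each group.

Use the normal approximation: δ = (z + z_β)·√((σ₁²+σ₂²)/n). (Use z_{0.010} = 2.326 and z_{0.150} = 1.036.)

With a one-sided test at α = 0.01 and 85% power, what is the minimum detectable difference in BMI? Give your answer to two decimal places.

Minimum detectable difference ≈ 0.68 kg/m²

δ = (z_α + z_β) · √((σ₁²+σ₂²)/n)
  = (2.326 + 1.036) · √(44.18/1092)
  = 3.362 · √0.04046
  = 3.362 · 0.2011
  = 0.6762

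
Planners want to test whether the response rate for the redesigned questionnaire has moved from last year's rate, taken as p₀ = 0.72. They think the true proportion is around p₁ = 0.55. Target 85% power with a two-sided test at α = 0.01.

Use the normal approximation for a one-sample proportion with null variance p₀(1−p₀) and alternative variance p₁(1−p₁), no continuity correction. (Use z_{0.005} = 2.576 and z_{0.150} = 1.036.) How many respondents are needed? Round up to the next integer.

n = [z_{α/2}·√(p₀q₀) + z_β·√(p₁q₁)]² / (p₁ − p₀)²
  = [2.576·√(0.72·0.28) + 1.036·√(0.55·0.45)]² / (-0.17)²
  = [2.576·0.4490 + 1.036·0.4975]² / 0.0289
  = [1.6720]² / 0.0289
  = 96.74
Round up → n = 97.

n = 97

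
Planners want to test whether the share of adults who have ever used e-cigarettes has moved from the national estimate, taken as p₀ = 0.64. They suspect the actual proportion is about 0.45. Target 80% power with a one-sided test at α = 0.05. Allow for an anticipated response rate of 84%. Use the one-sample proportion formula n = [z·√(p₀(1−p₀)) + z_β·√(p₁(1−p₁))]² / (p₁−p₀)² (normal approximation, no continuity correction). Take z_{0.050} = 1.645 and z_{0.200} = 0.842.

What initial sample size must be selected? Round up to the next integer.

n = [z_α·√(p₀q₀) + z_β·√(p₁q₁)]² / (p₁ − p₀)²
  = [1.645·√(0.64·0.36) + 0.842·√(0.45·0.55)]² / (-0.19)²
  = [1.645·0.4800 + 0.842·0.4975]² / 0.0361
  = [1.2085]² / 0.0361
  = 40.46
Adjust for 84% response: 40.46 / 0.84 = 48.16.
Round up → n = 49.

n = 49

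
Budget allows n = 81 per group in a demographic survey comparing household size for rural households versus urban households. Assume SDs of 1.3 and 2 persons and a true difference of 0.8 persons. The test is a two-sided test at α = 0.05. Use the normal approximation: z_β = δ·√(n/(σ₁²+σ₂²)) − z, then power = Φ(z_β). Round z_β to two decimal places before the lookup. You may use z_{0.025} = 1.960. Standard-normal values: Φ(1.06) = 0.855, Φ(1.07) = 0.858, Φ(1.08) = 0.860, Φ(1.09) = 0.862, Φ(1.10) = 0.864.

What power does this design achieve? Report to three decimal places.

Power ≈ 0.855

z_β = δ·√(n/(σ₁²+σ₂²)) − z_{α/2}
    = 0.8 · √(81/5.69) − 1.960
    = 0.8 · 3.77300 − 1.960
    = 3.0184 − 1.960 = 1.0584 → 1.06
Power = Φ(1.06) = 0.855.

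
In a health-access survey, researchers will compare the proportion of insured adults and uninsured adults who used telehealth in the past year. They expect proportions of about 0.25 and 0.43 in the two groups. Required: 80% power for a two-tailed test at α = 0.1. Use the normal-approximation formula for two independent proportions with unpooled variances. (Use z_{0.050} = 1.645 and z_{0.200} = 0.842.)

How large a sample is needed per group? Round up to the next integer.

n = 83 per group

n = (z_{α/2} + z_β)² · [p₁(1−p₁) + p₂(1−p₂)] / (p₁ − p₂)²
  = (1.645 + 0.842)² · (0.25·0.75 + 0.43·0.57) / (-0.18)²
  = (2.487)² · (0.1875 + 0.2451) / 0.0324
  = 6.1852 · 0.4326 / 0.0324
  = 82.58
Round up → n = 83 per group.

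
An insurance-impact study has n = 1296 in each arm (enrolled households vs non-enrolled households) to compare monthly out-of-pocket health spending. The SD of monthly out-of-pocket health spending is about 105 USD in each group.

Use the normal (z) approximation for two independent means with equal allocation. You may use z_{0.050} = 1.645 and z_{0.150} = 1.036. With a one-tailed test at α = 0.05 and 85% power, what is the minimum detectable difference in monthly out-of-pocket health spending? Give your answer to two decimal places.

Minimum detectable difference ≈ 11.06 USD

δ = (z_α + z_β) · √((σ₁²+σ₂²)/n)
  = (1.645 + 1.036) · √(22050/1296)
  = 2.681 · √17.0139
  = 2.681 · 4.1248
  = 11.0586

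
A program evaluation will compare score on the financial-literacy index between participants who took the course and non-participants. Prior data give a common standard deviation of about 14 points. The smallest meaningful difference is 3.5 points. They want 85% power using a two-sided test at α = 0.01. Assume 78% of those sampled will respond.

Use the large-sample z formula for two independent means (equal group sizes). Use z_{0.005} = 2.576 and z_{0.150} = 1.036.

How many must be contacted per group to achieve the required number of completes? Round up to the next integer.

n = (z_{α/2} + z_β)² · (σ₁² + σ₂²) / δ²
  = (2.576 + 1.036)² · (2·14² = 392) / 3.5²
  = 13.0465 · 392 / 12.25
  = 417.49
Adjust for 78% response: 417.49 / 0.78 = 535.24.
Round up → n = 536 per group.

n = 536 per group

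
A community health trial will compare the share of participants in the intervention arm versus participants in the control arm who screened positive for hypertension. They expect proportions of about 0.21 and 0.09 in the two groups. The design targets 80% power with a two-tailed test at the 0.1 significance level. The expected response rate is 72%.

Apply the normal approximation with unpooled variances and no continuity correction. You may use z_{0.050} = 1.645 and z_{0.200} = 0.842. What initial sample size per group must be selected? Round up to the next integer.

n = (z_{α/2} + z_β)² · [p₁(1−p₁) + p₂(1−p₂)] / (p₁ − p₂)²
  = (1.645 + 0.842)² · (0.21·0.79 + 0.09·0.91) / (0.12)²
  = (2.487)² · (0.1659 + 0.0819) / 0.0144
  = 6.1852 · 0.2478 / 0.0144
  = 106.44
Adjust for 72% response: 106.44 / 0.72 = 147.83.
Round up → n = 148 per group.

n = 148 per group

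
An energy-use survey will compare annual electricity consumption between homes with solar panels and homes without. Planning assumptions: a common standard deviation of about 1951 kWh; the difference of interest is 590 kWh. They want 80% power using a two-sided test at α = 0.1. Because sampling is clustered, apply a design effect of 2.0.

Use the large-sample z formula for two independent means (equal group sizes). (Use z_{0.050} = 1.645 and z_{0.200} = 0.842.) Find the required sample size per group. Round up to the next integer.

n = 271 per group

n = (z_{α/2} + z_β)² · (σ₁² + σ₂²) / δ²
  = (1.645 + 0.842)² · (2·1951² = 7612802) / 590²
  = 6.1852 · 7612802 / 348100
  = 135.27
Design effect: 2.0 × 135.27 = 270.53.
Round up → n = 271 per group.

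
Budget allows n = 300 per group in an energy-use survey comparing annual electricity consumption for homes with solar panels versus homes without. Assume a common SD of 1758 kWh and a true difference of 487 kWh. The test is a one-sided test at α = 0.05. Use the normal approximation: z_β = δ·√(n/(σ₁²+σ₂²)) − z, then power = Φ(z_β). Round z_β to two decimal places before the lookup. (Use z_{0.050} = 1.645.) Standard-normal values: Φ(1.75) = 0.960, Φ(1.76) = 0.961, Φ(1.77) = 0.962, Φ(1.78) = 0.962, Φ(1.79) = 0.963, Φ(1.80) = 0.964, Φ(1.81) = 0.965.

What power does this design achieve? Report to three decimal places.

z_β = δ·√(n/(σ₁²+σ₂²)) − z_α
    = 487 · √(300/6181128) − 1.645
    = 487 · 0.00697 − 1.645
    = 3.3928 − 1.645 = 1.7478 → 1.75
Power = Φ(1.75) = 0.960.

Power ≈ 0.960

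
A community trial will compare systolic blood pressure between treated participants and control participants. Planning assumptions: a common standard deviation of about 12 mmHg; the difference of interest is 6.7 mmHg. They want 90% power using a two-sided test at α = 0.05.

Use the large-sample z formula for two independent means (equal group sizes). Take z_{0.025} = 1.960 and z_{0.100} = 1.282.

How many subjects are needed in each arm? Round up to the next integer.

n = (z_{α/2} + z_β)² · (σ₁² + σ₂²) / δ²
  = (1.960 + 1.282)² · (2·12² = 288) / 6.7²
  = 10.5106 · 288 / 44.89
  = 67.43
Round up → n = 68 per group.

n = 68 per group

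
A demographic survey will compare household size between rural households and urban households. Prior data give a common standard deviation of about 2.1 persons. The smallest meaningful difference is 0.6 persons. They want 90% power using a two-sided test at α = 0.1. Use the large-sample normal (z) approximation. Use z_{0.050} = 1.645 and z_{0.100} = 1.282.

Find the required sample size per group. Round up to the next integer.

n = (z_{α/2} + z_β)² · (σ₁² + σ₂²) / δ²
  = (1.645 + 1.282)² · (2·2.1² = 8.82) / 0.6²
  = 8.5673 · 8.82 / 0.36
  = 209.90
Round up → n = 210 per group.

n = 210 per group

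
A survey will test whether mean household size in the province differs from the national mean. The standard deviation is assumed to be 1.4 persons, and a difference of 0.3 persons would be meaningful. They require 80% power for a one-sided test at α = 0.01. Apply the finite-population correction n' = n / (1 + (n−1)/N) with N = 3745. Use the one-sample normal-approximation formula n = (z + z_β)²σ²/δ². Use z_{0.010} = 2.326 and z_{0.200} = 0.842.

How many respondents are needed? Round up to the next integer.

n = 207

n = (z_α + z_β)² · σ² / δ²
  = (2.326 + 0.842)² · 1.4² / 0.3²
  = 10.0362 · 1.96 / 0.09
  = 218.57
Finite-population correction (N = 3745): 218.57 / (1 + (218.57 − 1)/3745) = 206.57.
Round up → n = 207.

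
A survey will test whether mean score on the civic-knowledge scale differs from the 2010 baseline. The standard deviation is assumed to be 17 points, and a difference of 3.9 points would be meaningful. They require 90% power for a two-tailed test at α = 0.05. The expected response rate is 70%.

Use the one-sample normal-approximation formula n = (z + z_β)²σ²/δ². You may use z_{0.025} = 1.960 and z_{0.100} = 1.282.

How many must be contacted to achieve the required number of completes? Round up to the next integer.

n = (z_{α/2} + z_β)² · σ² / δ²
  = (1.960 + 1.282)² · 17² / 3.9²
  = 10.5106 · 289 / 15.21
  = 199.71
Adjust for 70% response: 199.71 / 0.70 = 285.30.
Round up → n = 286.

n = 286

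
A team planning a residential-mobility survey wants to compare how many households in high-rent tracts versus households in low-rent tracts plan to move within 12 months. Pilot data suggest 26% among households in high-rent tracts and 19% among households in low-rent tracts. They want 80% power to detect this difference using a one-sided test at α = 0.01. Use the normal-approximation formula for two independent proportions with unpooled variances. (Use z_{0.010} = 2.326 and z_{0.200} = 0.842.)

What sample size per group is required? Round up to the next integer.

n = (z_α + z_β)² · [p₁(1−p₁) + p₂(1−p₂)] / (p₁ − p₂)²
  = (2.326 + 0.842)² · (0.26·0.74 + 0.19·0.81) / (0.07)²
  = (3.168)² · (0.1924 + 0.1539) / 0.0049
  = 10.0362 · 0.3463 / 0.0049
  = 709.29
Round up → n = 710 per group.

n = 710 per group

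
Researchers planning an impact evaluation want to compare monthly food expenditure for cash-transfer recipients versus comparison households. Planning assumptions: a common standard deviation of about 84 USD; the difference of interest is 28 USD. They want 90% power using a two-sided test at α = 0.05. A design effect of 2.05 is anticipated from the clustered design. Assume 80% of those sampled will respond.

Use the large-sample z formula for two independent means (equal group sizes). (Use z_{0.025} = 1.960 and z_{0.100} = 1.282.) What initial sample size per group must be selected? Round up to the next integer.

n = 485 per group

n = (z_{α/2} + z_β)² · (σ₁² + σ₂²) / δ²
  = (1.960 + 1.282)² · (2·84² = 14112) / 28²
  = 10.5106 · 14112 / 784
  = 189.19
Design effect: 2.05 × 189.19 = 387.84.
Adjust for 80% response: 387.84 / 0.80 = 484.80.
Round up → n = 485 per group.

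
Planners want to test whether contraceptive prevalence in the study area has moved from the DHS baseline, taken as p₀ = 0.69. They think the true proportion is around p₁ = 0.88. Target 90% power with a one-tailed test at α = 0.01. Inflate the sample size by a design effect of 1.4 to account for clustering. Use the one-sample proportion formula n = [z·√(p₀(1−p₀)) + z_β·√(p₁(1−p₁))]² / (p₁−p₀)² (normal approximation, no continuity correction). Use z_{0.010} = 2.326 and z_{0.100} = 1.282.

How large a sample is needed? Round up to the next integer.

n = 87

n = [z_α·√(p₀q₀) + z_β·√(p₁q₁)]² / (p₁ − p₀)²
  = [2.326·√(0.69·0.31) + 1.282·√(0.88·0.12)]² / (0.19)²
  = [2.326·0.4625 + 1.282·0.3250]² / 0.0361
  = [1.4924]² / 0.0361
  = 61.69
Design effect: 1.4 × 61.69 = 86.37.
Round up → n = 87.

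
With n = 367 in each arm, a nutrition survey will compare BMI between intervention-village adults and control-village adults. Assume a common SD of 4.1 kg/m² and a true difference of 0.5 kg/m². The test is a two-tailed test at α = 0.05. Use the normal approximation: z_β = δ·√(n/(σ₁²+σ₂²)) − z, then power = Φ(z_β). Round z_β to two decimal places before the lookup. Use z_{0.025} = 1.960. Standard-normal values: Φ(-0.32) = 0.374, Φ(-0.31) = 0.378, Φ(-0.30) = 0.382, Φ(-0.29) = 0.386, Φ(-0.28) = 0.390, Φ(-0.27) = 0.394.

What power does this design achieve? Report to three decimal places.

Power ≈ 0.378

z_β = δ·√(n/(σ₁²+σ₂²)) − z_{α/2}
    = 0.5 · √(367/33.62) − 1.960
    = 0.5 · 3.30396 − 1.960
    = 1.6520 − 1.960 = -0.3080 → -0.31
Power = Φ(-0.31) = 0.378.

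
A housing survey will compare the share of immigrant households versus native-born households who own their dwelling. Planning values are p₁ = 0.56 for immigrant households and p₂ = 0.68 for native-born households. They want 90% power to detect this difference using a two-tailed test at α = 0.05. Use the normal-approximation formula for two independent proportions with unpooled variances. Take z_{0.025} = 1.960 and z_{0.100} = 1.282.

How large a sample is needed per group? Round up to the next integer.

n = 339 per group

n = (z_{α/2} + z_β)² · [p₁(1−p₁) + p₂(1−p₂)] / (p₁ − p₂)²
  = (1.960 + 1.282)² · (0.56·0.44 + 0.68·0.32) / (-0.12)²
  = (3.242)² · (0.2464 + 0.2176) / 0.0144
  = 10.5106 · 0.4640 / 0.0144
  = 338.67
Round up → n = 339 per group.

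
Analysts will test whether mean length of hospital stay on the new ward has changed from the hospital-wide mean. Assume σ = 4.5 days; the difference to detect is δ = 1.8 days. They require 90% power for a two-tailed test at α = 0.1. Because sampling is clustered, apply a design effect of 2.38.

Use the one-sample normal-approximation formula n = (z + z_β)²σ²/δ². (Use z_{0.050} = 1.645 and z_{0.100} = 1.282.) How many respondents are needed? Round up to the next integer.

n = 128

n = (z_{α/2} + z_β)² · σ² / δ²
  = (1.645 + 1.282)² · 4.5² / 1.8²
  = 8.5673 · 20.25 / 3.24
  = 53.55
Design effect: 2.38 × 53.55 = 127.44.
Round up → n = 128.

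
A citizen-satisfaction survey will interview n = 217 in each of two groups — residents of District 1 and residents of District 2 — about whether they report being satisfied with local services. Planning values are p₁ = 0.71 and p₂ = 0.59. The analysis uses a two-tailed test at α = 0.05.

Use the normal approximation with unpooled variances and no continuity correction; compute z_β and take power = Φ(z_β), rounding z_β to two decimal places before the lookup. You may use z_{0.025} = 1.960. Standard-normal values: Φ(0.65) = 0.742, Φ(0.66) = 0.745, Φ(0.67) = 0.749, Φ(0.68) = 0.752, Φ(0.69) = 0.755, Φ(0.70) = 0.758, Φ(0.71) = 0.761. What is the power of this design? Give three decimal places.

z_β = |p₁−p₂|·√(n/[p₁q₁+p₂q₂]) − z_{α/2}
    = 0.12 · √(217/0.4478) − 1.960
    = 0.12 · 22.0134 − 1.960
    = 2.6416 − 1.960 = 0.6816 → 0.68
Power = Φ(0.68) = 0.752.

Power ≈ 0.752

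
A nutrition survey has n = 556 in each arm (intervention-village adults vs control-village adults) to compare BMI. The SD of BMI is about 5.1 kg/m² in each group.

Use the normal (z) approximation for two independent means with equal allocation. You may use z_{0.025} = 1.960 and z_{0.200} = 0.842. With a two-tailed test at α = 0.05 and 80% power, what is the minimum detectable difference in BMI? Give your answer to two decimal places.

Minimum detectable difference ≈ 0.86 kg/m²

δ = (z_{α/2} + z_β) · √((σ₁²+σ₂²)/n)
  = (1.960 + 0.842) · √(52.02/556)
  = 2.802 · √0.09356
  = 2.802 · 0.3059
  = 0.8571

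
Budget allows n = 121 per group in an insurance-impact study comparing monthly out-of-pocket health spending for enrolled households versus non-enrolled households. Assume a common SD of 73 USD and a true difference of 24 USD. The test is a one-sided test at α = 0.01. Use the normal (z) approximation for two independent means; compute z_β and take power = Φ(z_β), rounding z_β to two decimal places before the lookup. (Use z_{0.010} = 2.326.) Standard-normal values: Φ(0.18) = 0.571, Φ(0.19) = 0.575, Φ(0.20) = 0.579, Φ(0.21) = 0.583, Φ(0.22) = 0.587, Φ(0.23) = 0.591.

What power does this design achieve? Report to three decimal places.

z_β = δ·√(n/(σ₁²+σ₂²)) − z_α
    = 24 · √(121/10658) − 2.326
    = 24 · 0.10655 − 2.326
    = 2.5572 − 2.326 = 0.2312 → 0.23
Power = Φ(0.23) = 0.591.

Power ≈ 0.591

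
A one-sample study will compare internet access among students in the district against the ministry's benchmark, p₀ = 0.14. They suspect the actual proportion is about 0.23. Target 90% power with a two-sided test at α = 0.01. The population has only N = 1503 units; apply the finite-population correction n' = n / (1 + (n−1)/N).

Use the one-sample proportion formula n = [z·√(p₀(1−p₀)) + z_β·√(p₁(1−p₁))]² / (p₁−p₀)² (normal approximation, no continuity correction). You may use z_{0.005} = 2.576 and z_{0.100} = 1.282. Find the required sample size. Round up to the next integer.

n = [z_{α/2}·√(p₀q₀) + z_β·√(p₁q₁)]² / (p₁ − p₀)²
  = [2.576·√(0.14·0.86) + 1.282·√(0.23·0.77)]² / (0.09)²
  = [2.576·0.3470 + 1.282·0.4208]² / 0.0081
  = [1.4333]² / 0.0081
  = 253.64
Finite-population correction (N = 1503): 253.64 / (1 + (253.64 − 1)/1503) = 217.14.
Round up → n = 218.

n = 218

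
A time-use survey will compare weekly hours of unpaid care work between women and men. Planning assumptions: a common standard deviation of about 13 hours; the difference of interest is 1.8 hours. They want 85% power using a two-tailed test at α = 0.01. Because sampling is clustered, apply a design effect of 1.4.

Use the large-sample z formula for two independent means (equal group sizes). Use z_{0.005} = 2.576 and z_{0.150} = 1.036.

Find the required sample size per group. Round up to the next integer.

n = (z_{α/2} + z_β)² · (σ₁² + σ₂²) / δ²
  = (2.576 + 1.036)² · (2·13² = 338) / 1.8²
  = 13.0465 · 338 / 3.24
  = 1361.03
Design effect: 1.4 × 1361.03 = 1905.44.
Round up → n = 1906 per group.

n = 1906 per group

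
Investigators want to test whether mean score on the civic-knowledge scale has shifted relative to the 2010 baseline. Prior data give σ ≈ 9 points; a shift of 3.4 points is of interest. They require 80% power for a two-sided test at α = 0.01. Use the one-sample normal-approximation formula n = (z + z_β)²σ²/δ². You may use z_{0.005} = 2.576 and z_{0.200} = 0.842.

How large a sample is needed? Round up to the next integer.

n = 82

n = (z_{α/2} + z_β)² · σ² / δ²
  = (2.576 + 0.842)² · 9² / 3.4²
  = 11.6827 · 81 / 11.56
  = 81.86
Round up → n = 82.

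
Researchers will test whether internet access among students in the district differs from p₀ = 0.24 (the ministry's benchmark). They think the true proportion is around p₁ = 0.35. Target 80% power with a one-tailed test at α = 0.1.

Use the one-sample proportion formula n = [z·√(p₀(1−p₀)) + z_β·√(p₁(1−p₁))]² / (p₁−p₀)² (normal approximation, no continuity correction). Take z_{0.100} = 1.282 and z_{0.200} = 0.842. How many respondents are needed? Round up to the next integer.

n = 75

n = [z_α·√(p₀q₀) + z_β·√(p₁q₁)]² / (p₁ − p₀)²
  = [1.282·√(0.24·0.76) + 0.842·√(0.35·0.65)]² / (0.11)²
  = [1.282·0.4271 + 0.842·0.4770]² / 0.0121
  = [0.9491]² / 0.0121
  = 74.45
Round up → n = 75.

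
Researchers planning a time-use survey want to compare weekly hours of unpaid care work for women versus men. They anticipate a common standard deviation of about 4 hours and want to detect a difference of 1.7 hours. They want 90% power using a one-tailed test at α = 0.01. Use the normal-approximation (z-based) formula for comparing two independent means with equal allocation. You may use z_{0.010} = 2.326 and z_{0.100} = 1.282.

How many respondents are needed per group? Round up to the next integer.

n = 145 per group

n = (z_α + z_β)² · (σ₁² + σ₂²) / δ²
  = (2.326 + 1.282)² · (2·4² = 32) / 1.7²
  = 13.0177 · 32 / 2.89
  = 144.14
Round up → n = 145 per group.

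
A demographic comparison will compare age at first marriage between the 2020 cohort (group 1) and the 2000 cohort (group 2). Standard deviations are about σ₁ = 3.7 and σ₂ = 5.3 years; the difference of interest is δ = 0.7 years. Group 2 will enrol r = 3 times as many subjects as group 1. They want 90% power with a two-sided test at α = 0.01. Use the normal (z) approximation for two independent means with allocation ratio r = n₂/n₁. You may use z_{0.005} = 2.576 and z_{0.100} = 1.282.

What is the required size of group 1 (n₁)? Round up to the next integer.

n₁ = (z_{α/2} + z_β)² · (σ₁² + σ₂²/r) / δ²
   = (2.576 + 1.282)² · (3.7² + 5.3²/3) / 0.7²
   = 14.8842 · (13.69 + 9.3633) / 0.49
   = 14.8842 · 23.0533 / 0.49
   = 700.26
Round up → n₁ = 701; n₂ = r·n₁ = 3 × 701 = 2103.

n₁ = 701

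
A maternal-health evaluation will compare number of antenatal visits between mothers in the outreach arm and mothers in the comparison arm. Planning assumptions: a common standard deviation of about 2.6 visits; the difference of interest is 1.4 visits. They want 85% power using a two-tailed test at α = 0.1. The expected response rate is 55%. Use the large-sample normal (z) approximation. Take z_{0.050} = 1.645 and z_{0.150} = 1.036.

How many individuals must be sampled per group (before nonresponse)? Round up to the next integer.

n = (z_{α/2} + z_β)² · (σ₁² + σ₂²) / δ²
  = (1.645 + 1.036)² · (2·2.6² = 13.52) / 1.4²
  = 7.1878 · 13.52 / 1.96
  = 49.58
Adjust for 55% response: 49.58 / 0.55 = 90.15.
Round up → n = 91 per group.

n = 91 per group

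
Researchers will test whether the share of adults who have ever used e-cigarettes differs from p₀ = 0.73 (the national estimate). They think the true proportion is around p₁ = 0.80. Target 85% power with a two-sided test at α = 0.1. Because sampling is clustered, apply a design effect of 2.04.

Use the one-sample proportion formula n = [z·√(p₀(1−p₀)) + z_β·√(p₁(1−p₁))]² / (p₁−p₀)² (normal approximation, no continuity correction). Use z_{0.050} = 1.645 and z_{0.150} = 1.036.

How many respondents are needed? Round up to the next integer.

n = [z_{α/2}·√(p₀q₀) + z_β·√(p₁q₁)]² / (p₁ − p₀)²
  = [1.645·√(0.73·0.27) + 1.036·√(0.80·0.20)]² / (0.07)²
  = [1.645·0.4440 + 1.036·0.4000]² / 0.0049
  = [1.1447]² / 0.0049
  = 267.42
Design effect: 2.04 × 267.42 = 545.54.
Round up → n = 546.

n = 546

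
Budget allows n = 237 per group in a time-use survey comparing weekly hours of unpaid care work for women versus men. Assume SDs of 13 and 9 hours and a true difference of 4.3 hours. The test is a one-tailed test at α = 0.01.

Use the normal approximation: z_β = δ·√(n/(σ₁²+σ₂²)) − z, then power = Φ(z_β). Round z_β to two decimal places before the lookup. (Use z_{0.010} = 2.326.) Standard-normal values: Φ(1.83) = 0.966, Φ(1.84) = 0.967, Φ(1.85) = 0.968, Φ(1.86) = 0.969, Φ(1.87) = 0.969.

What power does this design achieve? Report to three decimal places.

z_β = δ·√(n/(σ₁²+σ₂²)) − z_α
    = 4.3 · √(237/250) − 2.326
    = 4.3 · 0.97365 − 2.326
    = 4.1867 − 2.326 = 1.8607 → 1.86
Power = Φ(1.86) = 0.969.

Power ≈ 0.969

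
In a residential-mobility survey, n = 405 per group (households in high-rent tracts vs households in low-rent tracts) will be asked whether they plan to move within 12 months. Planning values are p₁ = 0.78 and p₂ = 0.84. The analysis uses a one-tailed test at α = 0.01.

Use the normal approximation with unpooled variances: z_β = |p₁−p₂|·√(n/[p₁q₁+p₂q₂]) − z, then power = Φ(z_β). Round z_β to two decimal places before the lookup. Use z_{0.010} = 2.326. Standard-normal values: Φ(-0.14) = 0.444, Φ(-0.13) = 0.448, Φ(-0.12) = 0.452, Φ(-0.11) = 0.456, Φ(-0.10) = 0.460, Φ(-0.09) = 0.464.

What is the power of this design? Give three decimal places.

z_β = |p₁−p₂|·√(n/[p₁q₁+p₂q₂]) − z_α
    = 0.06 · √(405/0.3060) − 2.326
    = 0.06 · 36.3803 − 2.326
    = 2.1828 − 2.326 = -0.1432 → -0.14
Power = Φ(-0.14) = 0.444.

Power ≈ 0.444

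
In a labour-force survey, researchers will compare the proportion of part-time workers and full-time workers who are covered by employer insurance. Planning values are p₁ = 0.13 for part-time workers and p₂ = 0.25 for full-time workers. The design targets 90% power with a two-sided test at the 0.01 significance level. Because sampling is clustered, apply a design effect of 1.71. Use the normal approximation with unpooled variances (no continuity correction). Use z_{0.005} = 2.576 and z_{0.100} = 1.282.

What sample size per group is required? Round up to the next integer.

n = 532 per group

n = (z_{α/2} + z_β)² · [p₁(1−p₁) + p₂(1−p₂)] / (p₁ − p₂)²
  = (2.576 + 1.282)² · (0.13·0.87 + 0.25·0.75) / (-0.12)²
  = (3.858)² · (0.1131 + 0.1875) / 0.0144
  = 14.8842 · 0.3006 / 0.0144
  = 310.71
Design effect: 1.71 × 310.71 = 531.31.
Round up → n = 532 per group.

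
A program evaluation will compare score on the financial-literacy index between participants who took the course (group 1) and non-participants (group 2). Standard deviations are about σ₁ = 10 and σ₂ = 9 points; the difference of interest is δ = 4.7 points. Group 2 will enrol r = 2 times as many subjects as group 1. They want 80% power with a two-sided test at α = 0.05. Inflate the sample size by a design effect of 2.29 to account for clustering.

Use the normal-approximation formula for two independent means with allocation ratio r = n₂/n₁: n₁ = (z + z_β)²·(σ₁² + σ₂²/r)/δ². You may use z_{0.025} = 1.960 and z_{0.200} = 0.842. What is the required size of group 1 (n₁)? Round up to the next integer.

n₁ = (z_{α/2} + z_β)² · (σ₁² + σ₂²/r) / δ²
   = (1.960 + 0.842)² · (10² + 9²/2) / 4.7²
   = 7.8512 · (100 + 40.5) / 22.09
   = 7.8512 · 140.5 / 22.09
   = 49.94
Design effect: 2.29 × 49.94 = 114.35.
Round up → n₁ = 115; n₂ = r·n₁ = 2 × 115 = 230.

n₁ = 115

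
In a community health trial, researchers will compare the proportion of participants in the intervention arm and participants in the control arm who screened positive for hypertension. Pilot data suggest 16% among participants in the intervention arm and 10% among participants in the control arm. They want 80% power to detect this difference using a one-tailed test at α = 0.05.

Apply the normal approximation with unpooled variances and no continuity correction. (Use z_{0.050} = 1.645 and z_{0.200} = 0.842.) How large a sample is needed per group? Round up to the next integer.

n = 386 per group

n = (z_α + z_β)² · [p₁(1−p₁) + p₂(1−p₂)] / (p₁ − p₂)²
  = (1.645 + 0.842)² · (0.16·0.84 + 0.10·0.90) / (0.06)²
  = (2.487)² · (0.1344 + 0.0900) / 0.0036
  = 6.1852 · 0.2244 / 0.0036
  = 385.54
Round up → n = 386 per group.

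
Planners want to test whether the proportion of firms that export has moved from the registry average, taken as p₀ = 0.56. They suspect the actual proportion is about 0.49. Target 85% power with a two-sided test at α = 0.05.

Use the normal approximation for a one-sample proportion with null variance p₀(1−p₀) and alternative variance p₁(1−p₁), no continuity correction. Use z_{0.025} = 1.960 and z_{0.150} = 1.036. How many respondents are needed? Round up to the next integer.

n = 454

n = [z_{α/2}·√(p₀q₀) + z_β·√(p₁q₁)]² / (p₁ − p₀)²
  = [1.960·√(0.56·0.44) + 1.036·√(0.49·0.51)]² / (-0.07)²
  = [1.960·0.4964 + 1.036·0.4999]² / 0.0049
  = [1.4908]² / 0.0049
  = 453.58
Round up → n = 454.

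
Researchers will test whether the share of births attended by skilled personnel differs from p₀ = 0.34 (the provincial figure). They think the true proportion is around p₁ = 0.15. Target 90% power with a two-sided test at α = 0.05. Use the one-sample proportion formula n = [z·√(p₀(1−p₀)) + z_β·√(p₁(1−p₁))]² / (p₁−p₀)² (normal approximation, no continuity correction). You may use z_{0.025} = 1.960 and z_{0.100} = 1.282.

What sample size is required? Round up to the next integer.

n = [z_{α/2}·√(p₀q₀) + z_β·√(p₁q₁)]² / (p₁ − p₀)²
  = [1.960·√(0.34·0.66) + 1.282·√(0.15·0.85)]² / (-0.19)²
  = [1.960·0.4737 + 1.282·0.3571]² / 0.0361
  = [1.3862]² / 0.0361
  = 53.23
Round up → n = 54.

n = 54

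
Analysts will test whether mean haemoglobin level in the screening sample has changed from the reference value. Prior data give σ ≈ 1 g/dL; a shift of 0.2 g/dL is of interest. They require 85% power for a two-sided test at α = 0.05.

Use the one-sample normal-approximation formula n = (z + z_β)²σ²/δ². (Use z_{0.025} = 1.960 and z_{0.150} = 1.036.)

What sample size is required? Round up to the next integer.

n = (z_{α/2} + z_β)² · σ² / δ²
  = (1.960 + 1.036)² · 1² / 0.2²
  = 8.9760 · 1 / 0.04
  = 224.40
Round up → n = 225.

n = 225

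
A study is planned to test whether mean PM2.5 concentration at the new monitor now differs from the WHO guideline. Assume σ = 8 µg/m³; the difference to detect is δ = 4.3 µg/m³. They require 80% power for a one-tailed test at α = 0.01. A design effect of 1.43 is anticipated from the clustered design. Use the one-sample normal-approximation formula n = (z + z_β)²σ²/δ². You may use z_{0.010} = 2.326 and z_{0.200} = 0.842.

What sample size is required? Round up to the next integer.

n = (z_α + z_β)² · σ² / δ²
  = (2.326 + 0.842)² · 8² / 4.3²
  = 10.0362 · 64 / 18.49
  = 34.74
Design effect: 1.43 × 34.74 = 49.68.
Round up → n = 50.

n = 50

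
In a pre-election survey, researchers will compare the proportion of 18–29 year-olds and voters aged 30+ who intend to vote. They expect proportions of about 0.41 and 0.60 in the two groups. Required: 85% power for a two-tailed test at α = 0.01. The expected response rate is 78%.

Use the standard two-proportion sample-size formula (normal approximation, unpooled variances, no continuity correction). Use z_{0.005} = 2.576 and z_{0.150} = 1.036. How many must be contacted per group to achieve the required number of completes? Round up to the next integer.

n = 224 per group

n = (z_{α/2} + z_β)² · [p₁(1−p₁) + p₂(1−p₂)] / (p₁ − p₂)²
  = (2.576 + 1.036)² · (0.41·0.59 + 0.60·0.40) / (-0.19)²
  = (3.612)² · (0.2419 + 0.2400) / 0.0361
  = 13.0465 · 0.4819 / 0.0361
  = 174.16
Adjust for 78% response: 174.16 / 0.78 = 223.28.
Round up → n = 224 per group.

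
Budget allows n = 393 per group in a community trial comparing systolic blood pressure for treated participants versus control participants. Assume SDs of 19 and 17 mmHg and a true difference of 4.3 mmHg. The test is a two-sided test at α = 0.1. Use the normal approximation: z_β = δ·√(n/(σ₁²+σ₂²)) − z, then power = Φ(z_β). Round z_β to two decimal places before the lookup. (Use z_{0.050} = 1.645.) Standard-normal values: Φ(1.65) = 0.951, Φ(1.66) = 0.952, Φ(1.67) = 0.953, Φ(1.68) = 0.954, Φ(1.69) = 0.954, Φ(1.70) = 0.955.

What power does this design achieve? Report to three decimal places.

z_β = δ·√(n/(σ₁²+σ₂²)) − z_{α/2}
    = 4.3 · √(393/650) − 1.645
    = 4.3 · 0.77757 − 1.645
    = 3.3436 − 1.645 = 1.6986 → 1.70
Power = Φ(1.70) = 0.955.

Power ≈ 0.955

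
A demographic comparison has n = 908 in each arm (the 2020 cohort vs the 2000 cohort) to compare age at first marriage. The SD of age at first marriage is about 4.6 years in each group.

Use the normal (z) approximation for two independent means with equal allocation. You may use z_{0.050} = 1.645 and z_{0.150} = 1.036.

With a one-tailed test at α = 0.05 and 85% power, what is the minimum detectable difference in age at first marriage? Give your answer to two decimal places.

Minimum detectable difference ≈ 0.58 years

δ = (z_α + z_β) · √((σ₁²+σ₂²)/n)
  = (1.645 + 1.036) · √(42.32/908)
  = 2.681 · √0.04661
  = 2.681 · 0.2159
  = 0.5788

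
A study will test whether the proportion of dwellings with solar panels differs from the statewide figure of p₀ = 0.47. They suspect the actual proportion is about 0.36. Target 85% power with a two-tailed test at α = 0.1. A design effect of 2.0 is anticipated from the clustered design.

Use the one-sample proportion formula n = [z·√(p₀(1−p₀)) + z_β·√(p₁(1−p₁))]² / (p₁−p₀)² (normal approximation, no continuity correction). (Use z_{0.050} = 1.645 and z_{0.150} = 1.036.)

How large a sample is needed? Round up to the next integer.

n = [z_{α/2}·√(p₀q₀) + z_β·√(p₁q₁)]² / (p₁ − p₀)²
  = [1.645·√(0.47·0.53) + 1.036·√(0.36·0.64)]² / (-0.11)²
  = [1.645·0.4991 + 1.036·0.4800]² / 0.0121
  = [1.3183]² / 0.0121
  = 143.63
Design effect: 2.0 × 143.63 = 287.26.
Round up → n = 288.

n = 288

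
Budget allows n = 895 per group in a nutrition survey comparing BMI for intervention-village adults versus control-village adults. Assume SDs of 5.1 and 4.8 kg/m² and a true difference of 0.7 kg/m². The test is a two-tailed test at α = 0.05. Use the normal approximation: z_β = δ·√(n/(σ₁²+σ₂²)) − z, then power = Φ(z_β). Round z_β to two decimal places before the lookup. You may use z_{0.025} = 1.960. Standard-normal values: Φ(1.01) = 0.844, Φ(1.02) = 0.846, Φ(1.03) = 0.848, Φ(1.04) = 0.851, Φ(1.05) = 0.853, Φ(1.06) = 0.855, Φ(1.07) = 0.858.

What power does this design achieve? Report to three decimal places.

Power ≈ 0.848

z_β = δ·√(n/(σ₁²+σ₂²)) − z_{α/2}
    = 0.7 · √(895/49.05) − 1.960
    = 0.7 · 4.27161 − 1.960
    = 2.9901 − 1.960 = 1.0301 → 1.03
Power = Φ(1.03) = 0.848.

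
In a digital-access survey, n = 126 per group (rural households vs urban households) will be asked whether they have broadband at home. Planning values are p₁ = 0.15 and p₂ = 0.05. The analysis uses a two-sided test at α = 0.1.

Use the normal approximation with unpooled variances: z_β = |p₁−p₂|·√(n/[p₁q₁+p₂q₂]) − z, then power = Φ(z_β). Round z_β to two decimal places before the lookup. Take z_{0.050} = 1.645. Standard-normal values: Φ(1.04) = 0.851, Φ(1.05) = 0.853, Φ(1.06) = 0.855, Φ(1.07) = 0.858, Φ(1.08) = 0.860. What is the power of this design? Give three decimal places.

z_β = |p₁−p₂|·√(n/[p₁q₁+p₂q₂]) − z_{α/2}
    = 0.10 · √(126/0.1750) − 1.645
    = 0.10 · 26.8328 − 1.645
    = 2.6833 − 1.645 = 1.0383 → 1.04
Power = Φ(1.04) = 0.851.

Power ≈ 0.851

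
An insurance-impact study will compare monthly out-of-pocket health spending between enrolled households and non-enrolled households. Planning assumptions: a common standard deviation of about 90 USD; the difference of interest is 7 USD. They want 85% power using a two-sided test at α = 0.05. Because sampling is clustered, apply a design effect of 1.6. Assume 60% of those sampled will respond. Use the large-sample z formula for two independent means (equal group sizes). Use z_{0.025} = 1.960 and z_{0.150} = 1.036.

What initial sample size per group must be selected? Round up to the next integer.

n = (z_{α/2} + z_β)² · (σ₁² + σ₂²) / δ²
  = (1.960 + 1.036)² · (2·90² = 16200) / 7²
  = 8.9760 · 16200 / 49
  = 2967.58
Design effect: 1.6 × 2967.58 = 4748.13.
Adjust for 60% response: 4748.13 / 0.60 = 7913.55.
Round up → n = 7914 per group.

n = 7914 per group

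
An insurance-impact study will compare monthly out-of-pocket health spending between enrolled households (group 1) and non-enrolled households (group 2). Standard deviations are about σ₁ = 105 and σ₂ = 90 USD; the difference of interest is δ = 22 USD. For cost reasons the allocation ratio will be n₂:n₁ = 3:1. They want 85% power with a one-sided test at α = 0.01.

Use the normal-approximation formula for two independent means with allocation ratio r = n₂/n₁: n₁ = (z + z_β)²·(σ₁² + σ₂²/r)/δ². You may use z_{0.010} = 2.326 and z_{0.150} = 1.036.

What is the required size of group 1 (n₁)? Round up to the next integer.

n₁ = 321

n₁ = (z_α + z_β)² · (σ₁² + σ₂²/r) / δ²
   = (2.326 + 1.036)² · (105² + 90²/3) / 22²
   = 11.3030 · (11025 + 2700) / 484
   = 11.3030 · 13725 / 484
   = 320.53
Round up → n₁ = 321; n₂ = r·n₁ = 3 × 321 = 963.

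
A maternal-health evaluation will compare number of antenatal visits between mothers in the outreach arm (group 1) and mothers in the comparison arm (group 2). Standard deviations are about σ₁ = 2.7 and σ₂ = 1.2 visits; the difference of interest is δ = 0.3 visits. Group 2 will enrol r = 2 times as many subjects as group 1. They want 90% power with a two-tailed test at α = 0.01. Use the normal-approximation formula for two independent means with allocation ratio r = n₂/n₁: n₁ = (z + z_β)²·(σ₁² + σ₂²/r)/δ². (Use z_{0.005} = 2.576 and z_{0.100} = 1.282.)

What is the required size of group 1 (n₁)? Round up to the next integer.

n₁ = 1325

n₁ = (z_{α/2} + z_β)² · (σ₁² + σ₂²/r) / δ²
   = (2.576 + 1.282)² · (2.7² + 1.2²/2) / 0.3²
   = 14.8842 · (7.29 + 0.72) / 0.09
   = 14.8842 · 8.01 / 0.09
   = 1324.69
Round up → n₁ = 1325; n₂ = r·n₁ = 2 × 1325 = 2650.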